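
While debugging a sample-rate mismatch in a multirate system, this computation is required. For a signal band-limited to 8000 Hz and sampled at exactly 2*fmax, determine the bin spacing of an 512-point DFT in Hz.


Step 1 — Nyquist sampling rate:
fs = 2 * fmax = 2 * 8000 = 16000 Hz

Step 2 — DFT bin spacing:
df = fs / N = 16000 / 512 = 31.25 Hz

31.25 Hz


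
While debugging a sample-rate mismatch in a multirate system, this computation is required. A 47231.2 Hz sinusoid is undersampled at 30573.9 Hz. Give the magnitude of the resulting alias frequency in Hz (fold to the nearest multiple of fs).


Compute the nearest integer multiple of fs to the signal:
n = round(47231.2 / 30573.9) = 2
f_alias = |47231.2 - 2 * 30573.9|
        = |47231.2 - 61147.8|
        = 13916.6 Hz

13916.6


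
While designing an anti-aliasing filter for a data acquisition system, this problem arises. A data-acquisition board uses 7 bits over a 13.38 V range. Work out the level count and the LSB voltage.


Step 1 — number of quantization levels:
L = 2^N = 2^7 = 128

Step 2 — LSB step size:
delta = Vfs / L
      = 13.38 / 128
      = 0.10453125 V

Levels = 128; step size = 0.10453125 V


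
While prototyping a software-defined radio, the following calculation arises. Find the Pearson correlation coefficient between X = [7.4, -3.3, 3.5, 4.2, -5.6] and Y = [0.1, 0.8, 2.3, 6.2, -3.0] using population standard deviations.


Pearson correlation coefficient (population):
r = cov(X,Y) / (std(X) * std(Y))
Mean X = 1.24, Mean Y = 1.28
Cov(X,Y) = 8.2108
Std(X) = 4.882868, Std(Y) = 3.00626
r = 0.5594

0.5594


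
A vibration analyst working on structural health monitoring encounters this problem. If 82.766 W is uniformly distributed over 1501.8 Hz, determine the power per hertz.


Power spectral density:
PSD = P / BW
    = 82.766 / 1501.8
    = 0.0551112 W/Hz

0.0551112 W/Hz


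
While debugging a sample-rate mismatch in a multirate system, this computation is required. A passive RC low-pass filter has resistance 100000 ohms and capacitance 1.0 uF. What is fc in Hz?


Cutoff frequency of a first-order RC filter:
fc = 1 / (2 * pi * R * C)
C = 1.0 uF = 1e-06 F
fc = 1 / (2 * pi * 100000 * 1e-06)
   = 1 / 0.62831853071796
   = 1.591549 Hz

1.591549 Hz


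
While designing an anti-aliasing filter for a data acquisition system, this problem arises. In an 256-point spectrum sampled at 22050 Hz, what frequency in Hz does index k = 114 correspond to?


Frequency of DFT bin k:
f_k = k * fs / N
    = 114 * 22050 / 256
    = 2513700 / 256
    = 9819.141 Hz

9819.141 Hz


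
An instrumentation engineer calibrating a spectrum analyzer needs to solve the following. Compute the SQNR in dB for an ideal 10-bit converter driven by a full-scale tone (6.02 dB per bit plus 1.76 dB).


Theoretical SNR for a full-scale sinusoid:
SNR = 6.02 * N + 1.76
    = 6.02 * 10 + 1.76
    = 60.2 + 1.76
    = 61.96 dB

61.96 dB


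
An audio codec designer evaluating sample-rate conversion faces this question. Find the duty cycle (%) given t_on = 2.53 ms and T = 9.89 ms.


Duty cycle as a percentage:
DC = (t_on / T) * 100
   = (2.53 / 9.89) * 100
   = 0.255814 * 100
   = 25.58 %

25.58 %


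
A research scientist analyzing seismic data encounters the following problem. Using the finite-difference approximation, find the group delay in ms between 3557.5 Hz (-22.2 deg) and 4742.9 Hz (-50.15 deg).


Group delay from phase difference:
tau = -d(phi)/d(omega)
d(phi) = -27.95 deg = -0.48782 rad
d(omega) = 2*pi*(4742.9 - 3557.5) = 7448.0879 rad/s
tau = -(-0.48782) / 7448.0879
    = 0.0655 ms

0.0655 ms


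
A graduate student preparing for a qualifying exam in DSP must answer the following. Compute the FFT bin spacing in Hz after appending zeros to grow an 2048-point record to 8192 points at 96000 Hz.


Frequency resolution after zero-padding:
N_padded = 2048 * 4 = 8192
df = fs / N_padded
   = 96000 / 8192
   = 11.7188 Hz

11.7188 Hz


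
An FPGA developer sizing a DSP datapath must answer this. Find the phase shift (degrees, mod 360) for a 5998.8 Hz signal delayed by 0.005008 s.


Phase shift from frequency and time delay:
phi = 360 * f * t_delay
    = 360 * 5998.8 * 0.005008
    = 10815.12 degrees
    mod 360 = 15.12 degrees

15.12 degrees


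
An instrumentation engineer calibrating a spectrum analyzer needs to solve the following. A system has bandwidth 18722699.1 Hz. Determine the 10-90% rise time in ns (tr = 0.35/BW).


Rise time from bandwidth relationship:
tr = 0.35 / BW
   = 0.35 / 18722699.1
   = 1.869388586e-08 s
   = 18.6939 ns

18.6939 ns


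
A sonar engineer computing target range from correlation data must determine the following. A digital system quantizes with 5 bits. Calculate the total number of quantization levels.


Number of quantization levels = 2^N
= 2^5
= 32

32


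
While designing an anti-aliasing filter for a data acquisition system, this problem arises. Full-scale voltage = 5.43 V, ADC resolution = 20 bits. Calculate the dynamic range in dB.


Dynamic range from full-scale to LSB:
V_min = V_max / 2^bits = 5.43 / 2^20
DR = 20 * log10(V_max / V_min)
   = 20 * log10(2^20)
   = 20 * 20 * log10(2)
   = 120.41 dB

120.41 dB


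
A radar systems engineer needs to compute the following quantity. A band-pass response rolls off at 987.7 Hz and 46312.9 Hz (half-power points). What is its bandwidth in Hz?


Bandwidth is the difference of -3dB frequencies:
BW = f_high - f_low
   = 46312.9 - 987.7
   = 45325.2 Hz

45325.2 Hz


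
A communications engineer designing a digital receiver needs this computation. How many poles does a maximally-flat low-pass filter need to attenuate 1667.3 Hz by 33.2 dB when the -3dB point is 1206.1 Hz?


Butterworth filter order formula:
n = log10(10^(A/10) - 1) / (2 * log10(f_stop/f_pass))
10^(33.2/10) - 1 = 2088.2961
f_stop/f_pass = 1667.3 / 1206.1 = 1.3824
n = 11.8032 -> ceil = 12

12


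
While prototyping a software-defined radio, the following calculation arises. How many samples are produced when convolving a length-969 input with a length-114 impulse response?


Linear convolution output length:
L = N + M - 1
  = 969 + 114 - 1
  = 1082 samples

1082


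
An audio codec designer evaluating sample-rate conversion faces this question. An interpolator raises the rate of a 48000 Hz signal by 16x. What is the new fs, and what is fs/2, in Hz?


Step 1 — output sample rate after interpolation by L:
fs_out = L * fs_in = 16 * 48000 = 768000 Hz

Step 2 — Nyquist frequency of the output stream:
f_Nyq = fs_out / 2 = 768000 / 2 = 384000.0 Hz

fs_out = 768000 Hz; f_Nyquist = 384000.0 Hz


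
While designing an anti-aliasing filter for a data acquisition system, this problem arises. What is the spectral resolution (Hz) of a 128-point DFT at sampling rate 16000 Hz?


DFT frequency resolution:
df = fs / N
   = 16000 / 128
   = 125.0 Hz

125.0 Hz


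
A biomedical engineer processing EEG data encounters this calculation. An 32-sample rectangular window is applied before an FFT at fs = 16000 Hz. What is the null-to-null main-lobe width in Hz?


Main lobe width for a rectangular window:
Width = 2 * fs / N
      = 2 * 16000 / 32
      = 32000 / 32
      = 1000.0 Hz

1000.0 Hz


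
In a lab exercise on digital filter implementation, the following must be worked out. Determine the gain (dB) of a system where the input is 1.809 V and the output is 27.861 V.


Voltage gain in dB:
G = 20 * log10(Vout / Vin)
  = 20 * log10(27.861 / 1.809)
  = 20 * log10(15.401327)
  = 20 * 1.187558
  = 23.75 dB

23.75 dB


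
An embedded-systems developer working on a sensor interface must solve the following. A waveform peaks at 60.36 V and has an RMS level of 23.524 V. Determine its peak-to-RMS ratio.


Crest factor is the ratio of peak to RMS:
CF = V_peak / V_rms
   = 60.36 / 23.524
   = 2.5659

2.5659


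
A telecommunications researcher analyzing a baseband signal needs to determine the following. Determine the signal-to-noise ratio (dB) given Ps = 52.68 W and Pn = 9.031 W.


SNR in decibels:
SNR = 10 * log10(Ps / Pn)
    = 10 * log10(52.68 / 9.031)
    = 10 * log10(5.8332)
    = 10 * 0.7659
    = 7.66 dB

7.66 dB


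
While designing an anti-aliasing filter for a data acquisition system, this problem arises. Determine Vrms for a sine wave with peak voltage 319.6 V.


RMS voltage for a sinusoidal waveform:
V_rms = V_peak / sqrt(2)
      = 319.6 / 1.414214
      = 225.991 V

225.991 V


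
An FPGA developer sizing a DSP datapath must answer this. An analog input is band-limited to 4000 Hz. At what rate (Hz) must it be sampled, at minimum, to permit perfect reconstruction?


The Nyquist rate is twice the maximum frequency component.
fs_min = 2 * fmax
      = 2 * 4000
      = 8000 Hz

8000


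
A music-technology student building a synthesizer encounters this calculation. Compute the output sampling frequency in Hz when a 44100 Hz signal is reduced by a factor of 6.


Decimation reduces the sample rate:
fs_out = fs_in / M
       = 44100 / 6
       = 7350.0 Hz

7350.0 Hz


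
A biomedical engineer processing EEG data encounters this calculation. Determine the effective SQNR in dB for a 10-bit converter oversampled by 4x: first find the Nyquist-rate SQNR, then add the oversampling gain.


Step 1 — baseline SQNR at Nyquist:
SQNR_base = 6.02*N + 1.76
          = 6.02*10 + 1.76
          = 61.96 dB

Step 2 — oversampling processing gain:
G = 10*log10(OSR) = 10*log10(4) = 6.02 dB

Step 3 — total:
SQNR_total = 61.96 + 6.02 = 67.98 dB

Base SQNR = 61.96 dB; oversampled SQNR = 67.98 dB


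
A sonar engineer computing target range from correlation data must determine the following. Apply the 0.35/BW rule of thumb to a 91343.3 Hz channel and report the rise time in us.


Rise time from bandwidth relationship:
tr = 0.35 / BW
   = 0.35 / 91343.3
   = 3.831698658e-06 s
   = 3.8317 us

3.8317 us


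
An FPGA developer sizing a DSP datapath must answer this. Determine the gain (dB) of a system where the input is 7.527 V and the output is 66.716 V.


Voltage gain in dB:
G = 20 * log10(Vout / Vin)
  = 20 * log10(66.716 / 7.527)
  = 20 * log10(8.863558)
  = 20 * 0.947608
  = 18.95 dB

18.95 dB


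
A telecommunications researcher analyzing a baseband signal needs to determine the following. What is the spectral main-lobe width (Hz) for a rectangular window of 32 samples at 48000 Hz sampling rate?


Main lobe width for a rectangular window:
Width = 2 * fs / N
      = 2 * 48000 / 32
      = 96000 / 32
      = 3000.0 Hz

3000.0 Hz


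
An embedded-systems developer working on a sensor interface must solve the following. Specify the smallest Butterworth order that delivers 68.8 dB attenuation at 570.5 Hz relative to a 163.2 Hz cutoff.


Butterworth filter order formula:
n = log10(10^(A/10) - 1) / (2 * log10(f_stop/f_pass))
10^(68.8/10) - 1 = 7585774.7503
f_stop/f_pass = 570.5 / 163.2 = 3.4957
n = 6.3289 -> ceil = 7

7


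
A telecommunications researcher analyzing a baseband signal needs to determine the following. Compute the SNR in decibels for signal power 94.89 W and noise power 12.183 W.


SNR in decibels:
SNR = 10 * log10(Ps / Pn)
    = 10 * log10(94.89 / 12.183)
    = 10 * log10(7.7887)
    = 10 * 0.8915
    = 8.91 dB

8.91 dB


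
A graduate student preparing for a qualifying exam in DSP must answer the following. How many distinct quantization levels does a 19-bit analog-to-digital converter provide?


Number of quantization levels = 2^N
= 2^19
= 524288

524288


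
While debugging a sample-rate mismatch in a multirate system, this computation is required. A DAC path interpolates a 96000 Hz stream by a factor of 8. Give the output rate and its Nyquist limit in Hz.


Step 1 — output sample rate after interpolation by L:
fs_out = L * fs_in = 8 * 96000 = 768000 Hz

Step 2 — Nyquist frequency of the output stream:
f_Nyq = fs_out / 2 = 768000 / 2 = 384000.0 Hz

fs_out = 768000 Hz; f_Nyquist = 384000.0 Hz


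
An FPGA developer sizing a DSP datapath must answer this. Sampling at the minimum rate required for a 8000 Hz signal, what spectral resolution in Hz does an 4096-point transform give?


Step 1 — Nyquist sampling rate:
fs = 2 * fmax = 2 * 8000 = 16000 Hz

Step 2 — DFT bin spacing:
df = fs / N = 16000 / 4096 = 3.9062 Hz

3.9062 Hz


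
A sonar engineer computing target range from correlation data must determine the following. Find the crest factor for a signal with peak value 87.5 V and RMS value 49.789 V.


Crest factor is the ratio of peak to RMS:
CF = V_peak / V_rms
   = 87.5 / 49.789
   = 1.7574

1.7574


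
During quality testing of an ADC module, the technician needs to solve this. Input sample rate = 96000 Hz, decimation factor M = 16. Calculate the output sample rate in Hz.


Decimation reduces the sample rate:
fs_out = fs_in / M
       = 96000 / 16
       = 6000.0 Hz

6000.0 Hz


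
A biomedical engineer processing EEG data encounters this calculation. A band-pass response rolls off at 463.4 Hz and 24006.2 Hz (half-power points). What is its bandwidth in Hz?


Bandwidth is the difference of -3dB frequencies:
BW = f_high - f_low
   = 24006.2 - 463.4
   = 23542.8 Hz

23542.8 Hz


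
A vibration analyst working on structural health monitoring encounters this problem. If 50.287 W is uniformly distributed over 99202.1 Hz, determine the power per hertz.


Power spectral density:
PSD = P / BW
    = 50.287 / 99202.1
    = 0.00050691 W/Hz

0.00050691 W/Hz


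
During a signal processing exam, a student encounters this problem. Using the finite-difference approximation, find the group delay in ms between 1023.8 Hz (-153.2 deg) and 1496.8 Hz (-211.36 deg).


Group delay from phase difference:
tau = -d(phi)/d(omega)
d(phi) = -58.16 deg = -1.015083 rad
d(omega) = 2*pi*(1496.8 - 1023.8) = 2971.9467 rad/s
tau = -(-1.015083) / 2971.9467
    = 0.3416 ms

0.3416 ms


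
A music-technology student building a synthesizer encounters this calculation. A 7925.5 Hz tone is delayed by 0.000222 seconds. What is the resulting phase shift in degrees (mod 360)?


Phase shift from frequency and time delay:
phi = 360 * f * t_delay
    = 360 * 7925.5 * 0.000222
    = 633.41 degrees
    mod 360 = 273.41 degrees

273.41 degrees


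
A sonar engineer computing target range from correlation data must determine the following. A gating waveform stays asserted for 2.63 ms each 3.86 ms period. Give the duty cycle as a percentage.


Duty cycle as a percentage:
DC = (t_on / T) * 100
   = (2.63 / 3.86) * 100
   = 0.681347 * 100
   = 68.13 %

68.13 %


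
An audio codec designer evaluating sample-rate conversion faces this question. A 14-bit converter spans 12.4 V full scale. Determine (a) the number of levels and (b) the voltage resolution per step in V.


Step 1 — number of quantization levels:
L = 2^N = 2^14 = 16384

Step 2 — LSB step size:
delta = Vfs / L
      = 12.4 / 16384
      = 0.00075684 V

Levels = 16384; step size = 0.00075684 V


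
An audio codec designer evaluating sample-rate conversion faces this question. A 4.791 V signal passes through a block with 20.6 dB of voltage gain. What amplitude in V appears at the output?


Output voltage from dB gain:
V_out = V_in * 10^(gain_dB / 20)
      = 4.791 * 10^(20.6 / 20)
      = 4.791 * 10.715193
      = 51.3365 V

51.3365 V


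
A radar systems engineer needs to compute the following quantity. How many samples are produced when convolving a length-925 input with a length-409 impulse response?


Linear convolution output length:
L = N + M - 1
  = 925 + 409 - 1
  = 1333 samples

1333


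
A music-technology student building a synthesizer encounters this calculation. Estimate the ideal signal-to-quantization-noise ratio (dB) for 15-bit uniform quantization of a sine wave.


Theoretical SNR for a full-scale sinusoid:
SNR = 6.02 * N + 1.76
    = 6.02 * 15 + 1.76
    = 90.3 + 1.76
    = 92.06 dB

92.06 dB


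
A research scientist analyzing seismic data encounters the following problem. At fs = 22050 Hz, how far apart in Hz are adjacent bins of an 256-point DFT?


DFT frequency resolution:
df = fs / N
   = 22050 / 256
   = 86.1328 Hz

86.1328 Hz


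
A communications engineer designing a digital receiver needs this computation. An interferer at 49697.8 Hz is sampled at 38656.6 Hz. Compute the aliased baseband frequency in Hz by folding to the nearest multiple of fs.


Compute the nearest integer multiple of fs to the signal:
n = round(49697.8 / 38656.6) = 1
f_alias = |49697.8 - 1 * 38656.6|
        = |49697.8 - 38656.6|
        = 11041.2 Hz

11041.2


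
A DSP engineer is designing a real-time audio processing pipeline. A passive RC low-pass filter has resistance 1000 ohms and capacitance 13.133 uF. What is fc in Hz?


Cutoff frequency of a first-order RC filter:
fc = 1 / (2 * pi * R * C)
C = 13.133 uF = 1.3133e-05 F
fc = 1 / (2 * pi * 1000 * 1.3133e-05)
   = 1 / 0.082517072639189
   = 12.118704 Hz

12.118704 Hz


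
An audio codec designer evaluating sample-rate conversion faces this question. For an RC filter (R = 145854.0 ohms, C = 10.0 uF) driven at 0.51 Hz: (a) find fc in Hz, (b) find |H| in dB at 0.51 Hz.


Step 1 — cutoff frequency:
fc = 1 / (2*pi*R*C)
C = 10.0 uF = 1e-05 F
fc = 1 / (2*pi*145854.0*1e-05)
   = 0.109119 Hz

Step 2 — magnitude at f = 0.51 Hz:
|H(f)| = 1 / sqrt(1 + (f/fc)^2)
f/fc = 0.51 / 0.109119 = 4.673796
|H| = 1 / sqrt(1 + 21.844369) = 0.2092235
|H|_dB = 20*log10(0.2092235) = -13.59 dB

fc = 0.109119 Hz; |H(0.51 Hz)| = -13.59 dB


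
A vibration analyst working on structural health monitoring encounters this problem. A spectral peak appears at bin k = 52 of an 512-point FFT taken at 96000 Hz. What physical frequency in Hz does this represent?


Frequency of DFT bin k:
f_k = k * fs / N
    = 52 * 96000 / 512
    = 4992000 / 512
    = 9750.0 Hz

9750.0 Hz


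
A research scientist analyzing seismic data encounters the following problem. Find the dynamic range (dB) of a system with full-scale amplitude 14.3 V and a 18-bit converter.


Dynamic range from full-scale to LSB:
V_min = V_max / 2^bits = 14.3 / 2^18
DR = 20 * log10(V_max / V_min)
   = 20 * log10(2^18)
   = 20 * 18 * log10(2)
   = 108.37 dB

108.37 dB


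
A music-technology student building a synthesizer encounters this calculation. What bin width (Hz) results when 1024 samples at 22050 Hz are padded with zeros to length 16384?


Frequency resolution after zero-padding:
N_padded = 1024 * 16 = 16384
df = fs / N_padded
   = 22050 / 16384
   = 1.3458 Hz

1.3458 Hz


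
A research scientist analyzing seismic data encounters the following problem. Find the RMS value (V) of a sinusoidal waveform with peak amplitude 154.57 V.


RMS voltage for a sinusoidal waveform:
V_rms = V_peak / sqrt(2)
      = 154.57 / 1.414214
      = 109.297 V

109.297 V


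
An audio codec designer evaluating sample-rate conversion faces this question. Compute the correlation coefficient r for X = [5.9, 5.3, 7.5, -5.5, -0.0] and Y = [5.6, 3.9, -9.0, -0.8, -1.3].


Pearson correlation coefficient (population):
r = cov(X,Y) / (std(X) * std(Y))
Mean X = 2.64, Mean Y = -0.32
Cov(X,Y) = -1.0332
Std(X) = 4.786481, Std(Y) = 5.087003
r = -0.0424

-0.0424


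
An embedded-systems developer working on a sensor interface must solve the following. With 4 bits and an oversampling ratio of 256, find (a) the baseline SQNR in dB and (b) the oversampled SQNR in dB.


Step 1 — baseline SQNR at Nyquist:
SQNR_base = 6.02*N + 1.76
          = 6.02*4 + 1.76
          = 25.84 dB

Step 2 — oversampling processing gain:
G = 10*log10(OSR) = 10*log10(256) = 24.08 dB

Step 3 — total:
SQNR_total = 25.84 + 24.08 = 49.92 dB

Base SQNR = 25.84 dB; oversampled SQNR = 49.92 dB


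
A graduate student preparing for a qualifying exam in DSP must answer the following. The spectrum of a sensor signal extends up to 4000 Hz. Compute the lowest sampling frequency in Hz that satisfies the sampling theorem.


The Nyquist rate is twice the maximum frequency component.
fs_min = 2 * fmax
      = 2 * 4000
      = 8000 Hz

8000


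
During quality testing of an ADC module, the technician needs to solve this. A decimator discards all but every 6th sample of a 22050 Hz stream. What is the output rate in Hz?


Decimation reduces the sample rate:
fs_out = fs_in / M
       = 22050 / 6
       = 3675.0 Hz

3675.0 Hz


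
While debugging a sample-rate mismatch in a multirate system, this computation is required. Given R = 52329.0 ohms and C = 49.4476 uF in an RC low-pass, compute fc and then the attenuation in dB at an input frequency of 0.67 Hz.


Step 1 — cutoff frequency:
fc = 1 / (2*pi*R*C)
C = 49.4476 uF = 4.94476e-05 F
fc = 1 / (2*pi*52329.0*4.94476e-05)
   = 0.0615081 Hz

Step 2 — magnitude at f = 0.67 Hz:
|H(f)| = 1 / sqrt(1 + (f/fc)^2)
f/fc = 0.67 / 0.0615081 = 10.892874
|H| = 1 / sqrt(1 + 118.654704) = 0.0914187
|H|_dB = 20*log10(0.0914187) = -20.78 dB

fc = 0.0615081 Hz; |H(0.67 Hz)| = -20.78 dB


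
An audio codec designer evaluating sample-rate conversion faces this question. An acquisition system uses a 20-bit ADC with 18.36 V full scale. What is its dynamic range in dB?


Dynamic range from full-scale to LSB:
V_min = V_max / 2^bits = 18.36 / 2^20
DR = 20 * log10(V_max / V_min)
   = 20 * log10(2^20)
   = 20 * 20 * log10(2)
   = 120.41 dB

120.41 dB


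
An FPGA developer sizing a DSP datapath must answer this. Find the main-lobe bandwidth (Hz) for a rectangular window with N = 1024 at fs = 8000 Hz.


Main lobe width for a rectangular window:
Width = 2 * fs / N
      = 2 * 8000 / 1024
      = 16000 / 1024
      = 15.625 Hz

15.625 Hz


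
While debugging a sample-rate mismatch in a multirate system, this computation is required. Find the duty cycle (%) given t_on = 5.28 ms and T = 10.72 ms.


Duty cycle as a percentage:
DC = (t_on / T) * 100
   = (5.28 / 10.72) * 100
   = 0.492537 * 100
   = 49.25 %

49.25 %


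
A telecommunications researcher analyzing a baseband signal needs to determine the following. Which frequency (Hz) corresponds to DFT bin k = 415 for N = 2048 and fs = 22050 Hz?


Frequency of DFT bin k:
f_k = k * fs / N
    = 415 * 22050 / 2048
    = 9150750 / 2048
    = 4468.14 Hz

4468.14 Hz


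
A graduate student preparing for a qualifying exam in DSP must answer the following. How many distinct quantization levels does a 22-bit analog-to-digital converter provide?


Number of quantization levels = 2^N
= 2^22
= 4194304

4194304


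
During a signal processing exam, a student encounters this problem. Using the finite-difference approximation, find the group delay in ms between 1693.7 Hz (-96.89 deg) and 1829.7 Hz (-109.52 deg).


Group delay from phase difference:
tau = -d(phi)/d(omega)
d(phi) = -12.63 deg = -0.220435 rad
d(omega) = 2*pi*(1829.7 - 1693.7) = 854.5132 rad/s
tau = -(-0.220435) / 854.5132
    = 0.258 ms

0.258 ms


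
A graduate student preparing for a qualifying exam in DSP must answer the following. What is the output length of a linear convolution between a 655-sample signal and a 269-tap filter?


Linear convolution output length:
L = N + M - 1
  = 655 + 269 - 1
  = 923 samples

923


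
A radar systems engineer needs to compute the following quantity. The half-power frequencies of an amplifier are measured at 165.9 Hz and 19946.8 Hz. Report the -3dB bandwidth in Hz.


Bandwidth is the difference of -3dB frequencies:
BW = f_high - f_low
   = 19946.8 - 165.9
   = 19780.9 Hz

19780.9 Hz


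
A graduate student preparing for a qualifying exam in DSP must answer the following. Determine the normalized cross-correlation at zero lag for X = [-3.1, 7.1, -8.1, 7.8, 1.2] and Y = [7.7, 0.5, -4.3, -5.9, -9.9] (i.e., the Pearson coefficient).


Pearson correlation coefficient (population):
r = cov(X,Y) / (std(X) * std(Y))
Mean X = 0.98, Mean Y = -2.38
Cov(X,Y) = -6.3456
Std(X) = 6.051578, Std(Y) = 6.041986
r = -0.1735

-0.1735


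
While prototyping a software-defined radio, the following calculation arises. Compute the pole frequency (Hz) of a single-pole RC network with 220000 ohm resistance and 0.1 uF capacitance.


Cutoff frequency of a first-order RC filter:
fc = 1 / (2 * pi * R * C)
C = 0.1 uF = 1e-07 F
fc = 1 / (2 * pi * 220000 * 1e-07)
   = 1 / 0.13823007675795
   = 7.234316 Hz

7.234316 Hz


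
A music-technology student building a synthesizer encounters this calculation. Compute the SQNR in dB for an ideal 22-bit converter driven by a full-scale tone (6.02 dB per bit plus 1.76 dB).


Theoretical SNR for a full-scale sinusoid:
SNR = 6.02 * N + 1.76
    = 6.02 * 22 + 1.76
    = 132.44 + 1.76
    = 134.2 dB

134.2 dB


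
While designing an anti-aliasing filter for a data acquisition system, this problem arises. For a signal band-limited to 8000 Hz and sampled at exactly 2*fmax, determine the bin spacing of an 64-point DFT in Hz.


Step 1 — Nyquist sampling rate:
fs = 2 * fmax = 2 * 8000 = 16000 Hz

Step 2 — DFT bin spacing:
df = fs / N = 16000 / 64 = 250.0 Hz

250.0 Hz


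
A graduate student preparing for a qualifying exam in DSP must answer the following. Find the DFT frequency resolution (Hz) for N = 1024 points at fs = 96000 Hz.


DFT frequency resolution:
df = fs / N
   = 96000 / 1024
   = 93.75 Hz

93.75 Hz


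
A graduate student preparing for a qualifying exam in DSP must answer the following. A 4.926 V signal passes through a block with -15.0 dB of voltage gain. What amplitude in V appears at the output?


Output voltage from dB gain:
V_out = V_in * 10^(gain_dB / 20)
      = 4.926 * 10^(-15.0 / 20)
      = 4.926 * 0.177828
      = 0.876 V

0.876 V


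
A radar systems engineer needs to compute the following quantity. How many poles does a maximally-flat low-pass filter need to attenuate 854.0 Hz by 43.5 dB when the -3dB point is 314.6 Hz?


Butterworth filter order formula:
n = log10(10^(A/10) - 1) / (2 * log10(f_stop/f_pass))
10^(43.5/10) - 1 = 22386.2114
f_stop/f_pass = 854.0 / 314.6 = 2.7146
n = 5.015 -> ceil = 6

6


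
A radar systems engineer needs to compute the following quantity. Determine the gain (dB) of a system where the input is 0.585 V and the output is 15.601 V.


Voltage gain in dB:
G = 20 * log10(Vout / Vin)
  = 20 * log10(15.601 / 0.585)
  = 20 * log10(26.668376)
  = 20 * 1.425997
  = 28.52 dB

28.52 dB


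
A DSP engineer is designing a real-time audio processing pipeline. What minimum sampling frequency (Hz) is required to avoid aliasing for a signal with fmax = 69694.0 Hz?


The Nyquist rate is twice the maximum frequency component.
fs_min = 2 * fmax
      = 2 * 69694.0
      = 139388.0 Hz

139388.0


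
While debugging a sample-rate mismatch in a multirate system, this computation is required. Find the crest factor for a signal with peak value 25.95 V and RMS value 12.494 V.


Crest factor is the ratio of peak to RMS:
CF = V_peak / V_rms
   = 25.95 / 12.494
   = 2.077

2.077


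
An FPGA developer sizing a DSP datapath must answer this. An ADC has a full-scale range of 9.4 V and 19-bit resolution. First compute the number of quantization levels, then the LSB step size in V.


Step 1 — number of quantization levels:
L = 2^N = 2^19 = 524288

Step 2 — LSB step size:
delta = Vfs / L
      = 9.4 / 524288
      = 1.793e-05 V

Levels = 524288; step size = 1.793e-05 V


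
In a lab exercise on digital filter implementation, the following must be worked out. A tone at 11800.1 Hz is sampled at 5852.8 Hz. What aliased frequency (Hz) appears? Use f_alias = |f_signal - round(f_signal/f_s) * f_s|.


Compute the nearest integer multiple of fs to the signal:
n = round(11800.1 / 5852.8) = 2
f_alias = |11800.1 - 2 * 5852.8|
        = |11800.1 - 11705.6|
        = 94.5 Hz

94.5


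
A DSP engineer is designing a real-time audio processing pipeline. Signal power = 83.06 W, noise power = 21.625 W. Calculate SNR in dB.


SNR in decibels:
SNR = 10 * log10(Ps / Pn)
    = 10 * log10(83.06 / 21.625)
    = 10 * log10(3.8409)
    = 10 * 0.5844
    = 5.84 dB

5.84 dB


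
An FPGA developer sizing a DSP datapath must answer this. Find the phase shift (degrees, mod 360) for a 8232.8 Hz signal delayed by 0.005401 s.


Phase shift from frequency and time delay:
phi = 360 * f * t_delay
    = 360 * 8232.8 * 0.005401
    = 16007.53 degrees
    mod 360 = 167.53 degrees

167.53 degrees


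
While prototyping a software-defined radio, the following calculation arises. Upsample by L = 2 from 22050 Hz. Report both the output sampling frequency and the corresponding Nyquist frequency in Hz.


Step 1 — output sample rate after interpolation by L:
fs_out = L * fs_in = 2 * 22050 = 44100 Hz

Step 2 — Nyquist frequency of the output stream:
f_Nyq = fs_out / 2 = 44100 / 2 = 22050.0 Hz

fs_out = 44100 Hz; f_Nyquist = 22050.0 Hz


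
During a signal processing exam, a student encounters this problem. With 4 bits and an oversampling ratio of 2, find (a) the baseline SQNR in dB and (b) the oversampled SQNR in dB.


Step 1 — baseline SQNR at Nyquist:
SQNR_base = 6.02*N + 1.76
          = 6.02*4 + 1.76
          = 25.84 dB

Step 2 — oversampling processing gain:
G = 10*log10(OSR) = 10*log10(2) = 3.01 dB

Step 3 — total:
SQNR_total = 25.84 + 3.01 = 28.85 dB

Base SQNR = 25.84 dB; oversampled SQNR = 28.85 dB


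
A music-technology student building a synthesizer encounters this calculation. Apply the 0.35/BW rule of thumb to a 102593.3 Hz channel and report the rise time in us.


Rise time from bandwidth relationship:
tr = 0.35 / BW
   = 0.35 / 102593.3
   = 3.411528823e-06 s
   = 3.4115 us

3.4115 us


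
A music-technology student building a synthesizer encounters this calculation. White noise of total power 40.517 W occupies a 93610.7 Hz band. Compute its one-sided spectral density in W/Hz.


Power spectral density:
PSD = P / BW
    = 40.517 / 93610.7
    = 0.00043282 W/Hz

0.00043282 W/Hz


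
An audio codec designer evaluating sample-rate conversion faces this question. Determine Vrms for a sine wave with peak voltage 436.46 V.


RMS voltage for a sinusoidal waveform:
V_rms = V_peak / sqrt(2)
      = 436.46 / 1.414214
      = 308.624 V

308.624 V


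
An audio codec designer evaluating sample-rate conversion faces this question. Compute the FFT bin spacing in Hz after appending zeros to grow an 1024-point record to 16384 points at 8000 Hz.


Frequency resolution after zero-padding:
N_padded = 1024 * 16 = 16384
df = fs / N_padded
   = 8000 / 16384
   = 0.4883 Hz

0.4883 Hz


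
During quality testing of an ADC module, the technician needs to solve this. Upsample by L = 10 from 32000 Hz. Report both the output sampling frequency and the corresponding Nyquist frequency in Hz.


Step 1 — output sample rate after interpolation by L:
fs_out = L * fs_in = 10 * 32000 = 320000 Hz

Step 2 — Nyquist frequency of the output stream:
f_Nyq = fs_out / 2 = 320000 / 2 = 160000.0 Hz

fs_out = 320000 Hz; f_Nyquist = 160000.0 Hz


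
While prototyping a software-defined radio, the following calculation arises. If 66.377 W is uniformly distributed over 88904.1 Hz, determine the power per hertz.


Power spectral density:
PSD = P / BW
    = 66.377 / 88904.1
    = 0.00074661 W/Hz

0.00074661 W/Hz


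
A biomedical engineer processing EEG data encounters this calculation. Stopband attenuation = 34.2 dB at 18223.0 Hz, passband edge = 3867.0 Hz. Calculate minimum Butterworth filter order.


Butterworth filter order formula:
n = log10(10^(A/10) - 1) / (2 * log10(f_stop/f_pass))
10^(34.2/10) - 1 = 2629.268
f_stop/f_pass = 18223.0 / 3867.0 = 4.7124
n = 2.5398 -> ceil = 3

3


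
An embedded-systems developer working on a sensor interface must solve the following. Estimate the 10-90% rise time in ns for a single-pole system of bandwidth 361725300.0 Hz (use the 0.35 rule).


Rise time from bandwidth relationship:
tr = 0.35 / BW
   = 0.35 / 361725300.0
   = 9.675850708e-10 s
   = 0.9676 ns

0.9676 ns


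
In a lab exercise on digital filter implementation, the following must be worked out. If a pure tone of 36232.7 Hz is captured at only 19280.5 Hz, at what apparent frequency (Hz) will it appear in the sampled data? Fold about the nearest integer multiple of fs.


Compute the nearest integer multiple of fs to the signal:
n = round(36232.7 / 19280.5) = 2
f_alias = |36232.7 - 2 * 19280.5|
        = |36232.7 - 38561.0|
        = 2328.3 Hz

2328.3


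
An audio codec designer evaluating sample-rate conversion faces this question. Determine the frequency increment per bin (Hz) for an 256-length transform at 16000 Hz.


DFT frequency resolution:
df = fs / N
   = 16000 / 256
   = 62.5 Hz

62.5 Hz


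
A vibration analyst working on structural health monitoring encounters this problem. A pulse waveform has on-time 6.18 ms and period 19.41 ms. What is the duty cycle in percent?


Duty cycle as a percentage:
DC = (t_on / T) * 100
   = (6.18 / 19.41) * 100
   = 0.318393 * 100
   = 31.84 %

31.84 %


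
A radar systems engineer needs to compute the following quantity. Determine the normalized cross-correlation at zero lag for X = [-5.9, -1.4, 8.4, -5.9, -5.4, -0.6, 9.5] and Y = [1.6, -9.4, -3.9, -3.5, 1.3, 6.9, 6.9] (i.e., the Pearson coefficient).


Pearson correlation coefficient (population):
r = cov(X,Y) / (std(X) * std(Y))
Mean X = -0.1857, Mean Y = -0.0143
Cov(X,Y) = 6.568776
Std(X) = 6.114019, Std(Y) = 5.545765
r = 0.1937

0.1937


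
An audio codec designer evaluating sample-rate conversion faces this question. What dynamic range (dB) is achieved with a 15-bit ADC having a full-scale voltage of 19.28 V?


Dynamic range from full-scale to LSB:
V_min = V_max / 2^bits = 19.28 / 2^15
DR = 20 * log10(V_max / V_min)
   = 20 * log10(2^15)
   = 20 * 15 * log10(2)
   = 90.31 dB

90.31 dB


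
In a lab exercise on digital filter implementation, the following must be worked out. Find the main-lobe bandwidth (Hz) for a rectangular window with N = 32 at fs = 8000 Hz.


Main lobe width for a rectangular window:
Width = 2 * fs / N
      = 2 * 8000 / 32
      = 16000 / 32
      = 500.0 Hz

500.0 Hz


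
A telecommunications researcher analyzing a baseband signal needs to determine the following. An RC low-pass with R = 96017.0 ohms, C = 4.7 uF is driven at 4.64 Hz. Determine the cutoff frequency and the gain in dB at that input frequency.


Step 1 — cutoff frequency:
fc = 1 / (2*pi*R*C)
C = 4.7 uF = 4.7e-06 F
fc = 1 / (2*pi*96017.0*4.7e-06)
   = 0.352675 Hz

Step 2 — magnitude at f = 4.64 Hz:
|H(f)| = 1 / sqrt(1 + (f/fc)^2)
f/fc = 4.64 / 0.352675 = 13.156589
|H| = 1 / sqrt(1 + 173.095834) = 0.0757889
|H|_dB = 20*log10(0.0757889) = -22.41 dB

fc = 0.352675 Hz; |H(4.64 Hz)| = -22.41 dB


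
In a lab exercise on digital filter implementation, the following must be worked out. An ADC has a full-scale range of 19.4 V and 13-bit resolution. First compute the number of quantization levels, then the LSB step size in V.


Step 1 — number of quantization levels:
L = 2^N = 2^13 = 8192

Step 2 — LSB step size:
delta = Vfs / L
      = 19.4 / 8192
      = 0.00236816 V

Levels = 8192; step size = 0.00236816 V


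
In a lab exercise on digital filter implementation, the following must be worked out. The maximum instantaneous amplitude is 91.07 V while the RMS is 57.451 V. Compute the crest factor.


Crest factor is the ratio of peak to RMS:
CF = V_peak / V_rms
   = 91.07 / 57.451
   = 1.5852

1.5852


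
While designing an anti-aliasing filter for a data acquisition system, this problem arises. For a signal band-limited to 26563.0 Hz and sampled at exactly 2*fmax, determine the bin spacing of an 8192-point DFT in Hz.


Step 1 — Nyquist sampling rate:
fs = 2 * fmax = 2 * 26563.0 = 53126.0 Hz

Step 2 — DFT bin spacing:
df = fs / N = 53126.0 / 8192 = 6.4851 Hz

6.4851 Hz


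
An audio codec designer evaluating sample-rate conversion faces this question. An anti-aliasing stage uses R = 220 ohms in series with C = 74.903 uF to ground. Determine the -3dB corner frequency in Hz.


Cutoff frequency of a first-order RC filter:
fc = 1 / (2 * pi * R * C)
C = 74.903 uF = 7.4903e-05 F
fc = 1 / (2 * pi * 220 * 7.4903e-05)
   = 1 / 0.10353847439401
   = 9.658245 Hz

9.658245 Hz


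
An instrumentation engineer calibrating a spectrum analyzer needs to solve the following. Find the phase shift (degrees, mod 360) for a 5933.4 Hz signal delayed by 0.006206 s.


Phase shift from frequency and time delay:
phi = 360 * f * t_delay
    = 360 * 5933.4 * 0.006206
    = 13256.16 degrees
    mod 360 = 296.16 degrees

296.16 degrees


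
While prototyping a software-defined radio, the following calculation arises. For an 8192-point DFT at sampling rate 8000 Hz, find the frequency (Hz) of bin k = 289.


Frequency of DFT bin k:
f_k = k * fs / N
    = 289 * 8000 / 8192
    = 2312000 / 8192
    = 282.227 Hz

282.227 Hz


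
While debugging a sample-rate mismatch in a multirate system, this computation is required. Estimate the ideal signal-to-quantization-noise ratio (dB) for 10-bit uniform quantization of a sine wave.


Theoretical SNR for a full-scale sinusoid:
SNR = 6.02 * N + 1.76
    = 6.02 * 10 + 1.76
    = 60.2 + 1.76
    = 61.96 dB

61.96 dB


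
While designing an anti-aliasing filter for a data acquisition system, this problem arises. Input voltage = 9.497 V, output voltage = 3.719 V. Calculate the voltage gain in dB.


Voltage gain in dB:
G = 20 * log10(Vout / Vin)
  = 20 * log10(3.719 / 9.497)
  = 20 * log10(0.391597)
  = 20 * -0.40716
  = -8.14 dB

-8.14 dB


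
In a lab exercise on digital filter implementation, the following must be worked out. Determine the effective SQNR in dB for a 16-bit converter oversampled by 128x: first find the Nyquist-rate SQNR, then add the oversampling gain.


Step 1 — baseline SQNR at Nyquist:
SQNR_base = 6.02*N + 1.76
          = 6.02*16 + 1.76
          = 98.08 dB

Step 2 — oversampling processing gain:
G = 10*log10(OSR) = 10*log10(128) = 21.07 dB

Step 3 — total:
SQNR_total = 98.08 + 21.07 = 119.15 dB

Base SQNR = 98.08 dB; oversampled SQNR = 119.15 dB


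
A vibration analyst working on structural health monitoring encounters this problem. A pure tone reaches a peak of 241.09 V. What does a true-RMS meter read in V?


RMS voltage for a sinusoidal waveform:
V_rms = V_peak / sqrt(2)
      = 241.09 / 1.414214
      = 170.476 V

170.476 V


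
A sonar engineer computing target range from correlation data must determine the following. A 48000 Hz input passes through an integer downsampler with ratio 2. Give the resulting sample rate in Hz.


Decimation reduces the sample rate:
fs_out = fs_in / M
       = 48000 / 2
       = 24000.0 Hz

24000.0 Hz


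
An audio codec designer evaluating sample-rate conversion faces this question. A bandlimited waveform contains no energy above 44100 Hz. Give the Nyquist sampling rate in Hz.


The Nyquist rate is twice the maximum frequency component.
fs_min = 2 * fmax
      = 2 * 44100
      = 88200 Hz

88200


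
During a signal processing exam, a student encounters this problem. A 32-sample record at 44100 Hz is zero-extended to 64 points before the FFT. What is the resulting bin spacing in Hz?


Frequency resolution after zero-padding:
N_padded = 32 * 2 = 64
df = fs / N_padded
   = 44100 / 64
   = 689.0625 Hz

689.0625 Hz


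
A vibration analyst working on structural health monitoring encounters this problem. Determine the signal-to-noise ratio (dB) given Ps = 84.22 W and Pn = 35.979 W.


SNR in decibels:
SNR = 10 * log10(Ps / Pn)
    = 10 * log10(84.22 / 35.979)
    = 10 * log10(2.3408)
    = 10 * 0.3694
    = 3.69 dB

3.69 dB


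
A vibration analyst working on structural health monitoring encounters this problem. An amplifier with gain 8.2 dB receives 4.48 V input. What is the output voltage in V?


Output voltage from dB gain:
V_out = V_in * 10^(gain_dB / 20)
      = 4.48 * 10^(8.2 / 20)
      = 4.48 * 2.570396
      = 11.5154 V

11.5154 V
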